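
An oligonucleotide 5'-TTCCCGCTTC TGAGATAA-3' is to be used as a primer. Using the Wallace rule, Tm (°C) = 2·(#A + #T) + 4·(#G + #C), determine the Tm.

Base counts: A=4, C=5, T=6, G=3
A+T = 10, G+C = 8
Tm = 4·8 + 2·10 = 32 + 20 = 52°C

52°C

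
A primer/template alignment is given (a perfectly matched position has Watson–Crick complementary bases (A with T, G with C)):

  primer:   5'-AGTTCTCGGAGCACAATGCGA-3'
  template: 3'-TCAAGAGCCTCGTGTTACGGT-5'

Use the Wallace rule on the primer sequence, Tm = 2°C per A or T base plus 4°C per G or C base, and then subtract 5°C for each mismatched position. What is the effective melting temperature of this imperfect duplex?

Primer base counts: A=6, T=4, G=6, C=5 → A+T=10, G+C=11
Perfect-match Tm = 2(10) + 4(11) = 20 + 44 = 64°C
Mismatches (positions where the bases are not complementary): 1 (at position 20)
Effective Tm = 64 − 1×5 = 64 − 5 = 59°C

59°C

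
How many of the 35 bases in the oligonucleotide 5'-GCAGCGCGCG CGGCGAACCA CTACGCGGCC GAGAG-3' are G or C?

27

Counting bases: T=1, A=7, C=13, G=14
Total G or C: 14 + 13 = 27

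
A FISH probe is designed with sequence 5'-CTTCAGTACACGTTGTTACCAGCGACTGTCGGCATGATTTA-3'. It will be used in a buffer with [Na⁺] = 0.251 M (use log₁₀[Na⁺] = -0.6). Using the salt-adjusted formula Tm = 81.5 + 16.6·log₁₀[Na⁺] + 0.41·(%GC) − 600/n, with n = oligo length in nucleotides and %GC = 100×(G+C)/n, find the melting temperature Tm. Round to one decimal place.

75.9°C

Length n = 41. Scanning the sequence gives A=9, C=10, T=13, G=9.
G+C = 19, so %GC = 19/41 × 100 = 46.341%
Salt term: 16.6 × (-0.6) = -9.96
GC term: 0.41 × 46.341 = 19; length term: −600/41 = −14.634
Tm = 81.5 + (-9.96) + 19 − 14.634 = 75.906 → 75.9°C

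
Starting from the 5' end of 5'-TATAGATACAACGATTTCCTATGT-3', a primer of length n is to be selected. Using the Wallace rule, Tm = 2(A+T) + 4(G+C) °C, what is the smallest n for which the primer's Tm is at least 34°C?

n = 13

First 12 bases: TATAGATACAAC → Tm = 30°C (< 34°C)
First 13 bases: TATAGATACAACG → Tm = 34°C (≥ 34°C)
Each additional base adds 2°C (A/T) or 4°C (G/C), so Tm is non-decreasing in n; n = 13 is the first length to reach 34°C.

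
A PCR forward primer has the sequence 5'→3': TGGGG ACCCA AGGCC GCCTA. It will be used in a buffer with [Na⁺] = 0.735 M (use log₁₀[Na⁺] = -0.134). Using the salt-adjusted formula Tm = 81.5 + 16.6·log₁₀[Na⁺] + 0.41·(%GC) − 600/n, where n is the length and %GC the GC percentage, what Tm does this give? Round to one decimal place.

Length n = 20. Scanning the sequence gives T=2, A=4, C=7, G=7.
G+C = 14, so %GC = 14/20 × 100 = 70%
Salt term: 16.6 × (-0.134) = -2.224
GC term: 0.41 × 70 = 28.7; length term: −600/20 = −30
Tm = 81.5 + (-2.224) + 28.7 − 30 = 77.976 → 78.0°C

78.0°C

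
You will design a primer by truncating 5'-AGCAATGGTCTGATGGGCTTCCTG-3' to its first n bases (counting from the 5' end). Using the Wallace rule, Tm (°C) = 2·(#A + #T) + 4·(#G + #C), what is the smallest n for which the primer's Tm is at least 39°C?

n = 14

First 13 bases: AGCAATGGTCTGA → Tm = 38°C (< 39°C)
First 14 bases: AGCAATGGTCTGAT → Tm = 40°C (≥ 39°C)
Since every base adds ≥2°C, Tm only increases with n, so the threshold is first crossed at n = 14.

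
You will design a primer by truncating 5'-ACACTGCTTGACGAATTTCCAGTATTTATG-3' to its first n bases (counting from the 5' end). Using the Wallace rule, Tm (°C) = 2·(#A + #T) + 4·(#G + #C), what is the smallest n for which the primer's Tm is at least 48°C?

First 16 bases: ACACTGCTTGACGAAT → Tm = 46°C (< 48°C)
First 17 bases: ACACTGCTTGACGAATT → Tm = 48°C (≥ 48°C)
Since every base adds ≥2°C, Tm only increases with n, so the threshold is first crossed at n = 17.

n = 17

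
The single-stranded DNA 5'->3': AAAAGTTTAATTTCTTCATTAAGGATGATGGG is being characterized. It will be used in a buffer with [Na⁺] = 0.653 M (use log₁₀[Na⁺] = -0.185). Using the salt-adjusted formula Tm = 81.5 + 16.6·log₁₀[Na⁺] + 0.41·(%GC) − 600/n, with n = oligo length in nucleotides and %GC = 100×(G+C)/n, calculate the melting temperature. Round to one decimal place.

Length n = 32. Counting bases: C=2, T=12, G=7, A=11
G+C = 9, so %GC = 9/32 × 100 = 28.125%
Salt term: 16.6 × (-0.185) = -3.071
GC term: 0.41 × 28.125 = 11.531; length term: −600/32 = −18.75
Tm = 81.5 + (-3.071) + 11.531 − 18.75 = 71.21 → 71.2°C

71.2°C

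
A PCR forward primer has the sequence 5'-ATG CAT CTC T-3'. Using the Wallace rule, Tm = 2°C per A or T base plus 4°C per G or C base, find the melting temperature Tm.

Base counts: A=2, G=1, T=4, C=3
AT pairs contribute 6, GC pairs contribute 4.
Tm = 2×6 + 4×4 = 28°C

28°C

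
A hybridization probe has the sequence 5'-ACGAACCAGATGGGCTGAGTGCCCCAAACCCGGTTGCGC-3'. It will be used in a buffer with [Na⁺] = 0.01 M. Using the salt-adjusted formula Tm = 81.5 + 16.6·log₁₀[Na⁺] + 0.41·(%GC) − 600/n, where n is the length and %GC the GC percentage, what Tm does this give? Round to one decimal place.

59.2°C

Length n = 39. Counting bases: T=5, C=13, G=12, A=9
G+C = 25, so %GC = 25/39 × 100 = 64.103%
Salt term: 16.6 × (-2) = -33.2
GC term: 0.41 × 64.103 = 26.282; length term: −600/39 = −15.385
Tm = 81.5 + (-33.2) + 26.282 − 15.385 = 59.197 → 59.2°C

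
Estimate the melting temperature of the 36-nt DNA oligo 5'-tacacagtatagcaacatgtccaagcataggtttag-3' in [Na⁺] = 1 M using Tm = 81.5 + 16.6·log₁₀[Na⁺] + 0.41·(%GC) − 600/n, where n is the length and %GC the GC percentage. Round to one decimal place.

80.8°C

Length n = 36. Scanning the sequence gives A=13, C=7, T=9, G=7.
G+C = 14, so %GC = 14/36 × 100 = 38.889%
Salt term: 16.6 × (0) = 0
GC term: 0.41 × 38.889 = 15.944; length term: −600/36 = −16.667
Tm = 81.5 + (0) + 15.944 − 16.667 = 80.777 → 80.8°C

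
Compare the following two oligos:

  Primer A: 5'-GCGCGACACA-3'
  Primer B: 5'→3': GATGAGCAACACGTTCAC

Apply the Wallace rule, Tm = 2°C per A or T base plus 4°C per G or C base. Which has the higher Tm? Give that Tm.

Primer A: A+T=3, G+C=7 → Tm = 2(3)+4(7) = 34°C
Primer B: A+T=9, G+C=9 → Tm = 2(9)+4(9) = 54°C
34°C vs 54°C → primer B is higher.

Primer B, 54°C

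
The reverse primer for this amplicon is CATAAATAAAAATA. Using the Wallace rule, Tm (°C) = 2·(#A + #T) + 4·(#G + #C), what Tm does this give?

30°C

Base counts: G=0, C=1, T=3, A=10
A+T = 13, G+C = 1
Tm = 2×13 + 4×1 = 30°C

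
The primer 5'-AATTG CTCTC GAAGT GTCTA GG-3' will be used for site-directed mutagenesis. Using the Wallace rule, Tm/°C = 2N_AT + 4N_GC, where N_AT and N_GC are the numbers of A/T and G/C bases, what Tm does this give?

G=6, T=7, A=5, C=4
AT pairs contribute 12, GC pairs contribute 10.
Tm = 2×12 + 4×10 = 64°C

64°C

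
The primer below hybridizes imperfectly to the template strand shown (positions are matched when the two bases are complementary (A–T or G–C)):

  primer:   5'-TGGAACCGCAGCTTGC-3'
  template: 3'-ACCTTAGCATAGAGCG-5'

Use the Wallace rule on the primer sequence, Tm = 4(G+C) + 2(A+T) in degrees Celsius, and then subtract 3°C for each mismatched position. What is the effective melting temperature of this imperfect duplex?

Primer base counts: A=3, T=3, G=5, C=5 → A+T=6, G+C=10
Perfect-match Tm = 2(6) + 4(10) = 12 + 40 = 52°C
Mismatches (positions where the bases are not complementary): 4 (at positions 6, 9, 11, 14)
Effective Tm = 52 − 4×3 = 52 − 12 = 40°C

40°C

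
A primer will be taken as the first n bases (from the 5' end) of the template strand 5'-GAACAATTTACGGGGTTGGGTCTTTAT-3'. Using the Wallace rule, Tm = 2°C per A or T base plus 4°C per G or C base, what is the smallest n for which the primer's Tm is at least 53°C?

n = 19

First 18 bases: GAACAATTTACGGGGTTG → Tm = 52°C (< 53°C)
First 19 bases: GAACAATTTACGGGGTTGG → Tm = 56°C (≥ 53°C)
Each additional base adds 2°C (A/T) or 4°C (G/C), so Tm is non-decreasing in n; n = 19 is the first length to reach 53°C.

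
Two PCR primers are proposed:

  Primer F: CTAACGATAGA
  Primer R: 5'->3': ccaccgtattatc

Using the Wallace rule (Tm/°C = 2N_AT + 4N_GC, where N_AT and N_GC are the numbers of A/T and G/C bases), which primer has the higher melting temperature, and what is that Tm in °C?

Primer R, 38°C

Primer F: A+T=7, G+C=4 → Tm = 2(7)+4(4) = 30°C
Primer R: A+T=7, G+C=6 → Tm = 2(7)+4(6) = 38°C
30°C vs 38°C → primer R is higher.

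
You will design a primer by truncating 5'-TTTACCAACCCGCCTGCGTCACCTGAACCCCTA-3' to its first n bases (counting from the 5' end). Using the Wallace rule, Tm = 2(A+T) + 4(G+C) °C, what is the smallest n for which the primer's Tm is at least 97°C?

First 30 bases: TTTACCAACCCGCCTGCGTCACCTGAACCC → Tm = 96°C (< 97°C)
First 31 bases: TTTACCAACCCGCCTGCGTCACCTGAACCCC → Tm = 100°C (≥ 97°C)
Since every base adds ≥2°C, Tm only increases with n, so the threshold is first crossed at n = 31.

n = 31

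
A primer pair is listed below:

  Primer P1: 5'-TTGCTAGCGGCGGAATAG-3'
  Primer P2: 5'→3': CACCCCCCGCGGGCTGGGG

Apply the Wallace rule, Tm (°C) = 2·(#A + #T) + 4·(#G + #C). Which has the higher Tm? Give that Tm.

Primer P2, 72°C

Primer P1: A+T=8, G+C=10 → Tm = 2(8)+4(10) = 56°C
Primer P2: A+T=2, G+C=17 → Tm = 2(2)+4(17) = 72°C
56°C vs 72°C → primer P2 is higher.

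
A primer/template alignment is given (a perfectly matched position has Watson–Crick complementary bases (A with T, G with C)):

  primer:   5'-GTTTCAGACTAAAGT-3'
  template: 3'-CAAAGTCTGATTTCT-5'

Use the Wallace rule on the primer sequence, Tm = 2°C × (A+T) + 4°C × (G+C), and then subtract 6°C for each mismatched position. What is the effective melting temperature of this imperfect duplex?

Primer base counts: A=5, T=5, G=3, C=2 → A+T=10, G+C=5
Perfect-match Tm = 2(10) + 4(5) = 20 + 20 = 40°C
Mismatches (positions where the bases are not complementary): 1 (at position 15)
Effective Tm = 40 − 1×6 = 40 − 6 = 34°C

34°C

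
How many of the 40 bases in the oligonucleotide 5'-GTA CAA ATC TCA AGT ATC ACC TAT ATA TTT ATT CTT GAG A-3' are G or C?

11

Base counts: C=7, A=14, G=4, T=15
Total G or C: 4 + 7 = 11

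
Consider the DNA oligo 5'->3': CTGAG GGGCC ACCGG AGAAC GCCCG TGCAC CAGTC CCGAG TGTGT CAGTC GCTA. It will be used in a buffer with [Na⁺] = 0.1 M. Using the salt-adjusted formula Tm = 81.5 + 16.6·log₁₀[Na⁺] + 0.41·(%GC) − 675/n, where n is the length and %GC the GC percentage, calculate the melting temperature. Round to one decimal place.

Length n = 54. Counting bases: A=10, G=18, T=8, C=18
G+C = 36, so %GC = 36/54 × 100 = 66.667%
Salt term: 16.6 × (-1) = -16.6
GC term: 0.41 × 66.667 = 27.333; length term: −675/54 = −12.5
Tm = 81.5 + (-16.6) + 27.333 − 12.5 = 79.733 → 79.7°C

79.7°C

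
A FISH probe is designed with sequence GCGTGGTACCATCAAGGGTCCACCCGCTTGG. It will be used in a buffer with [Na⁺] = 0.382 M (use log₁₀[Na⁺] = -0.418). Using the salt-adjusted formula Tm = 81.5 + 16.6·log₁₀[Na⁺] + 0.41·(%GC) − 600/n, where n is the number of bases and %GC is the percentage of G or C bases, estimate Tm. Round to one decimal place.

81.7°C

Length n = 31. Counting bases: A=5, C=10, T=6, G=10
G+C = 20, so %GC = 20/31 × 100 = 64.516%
Salt term: 16.6 × (-0.418) = -6.939
GC term: 0.41 × 64.516 = 26.452; length term: −600/31 = −19.355
Tm = 81.5 + (-6.939) + 26.452 − 19.355 = 81.658 → 81.7°C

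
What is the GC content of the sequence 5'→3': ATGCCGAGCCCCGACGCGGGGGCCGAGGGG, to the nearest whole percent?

Base counts: T=1, G=15, A=4, C=10
G+C = 15 + 10 = 25 out of 30 bases
%GC = 25/30 × 100 = 83.33% ≈ 83%

83%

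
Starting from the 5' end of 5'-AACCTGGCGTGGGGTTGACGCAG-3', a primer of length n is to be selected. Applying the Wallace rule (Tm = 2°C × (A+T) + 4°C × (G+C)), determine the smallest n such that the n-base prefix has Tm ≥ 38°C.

First 11 bases: AACCTGGCGTG → Tm = 36°C (< 38°C)
First 12 bases: AACCTGGCGTGG → Tm = 40°C (≥ 38°C)
Since every base adds ≥2°C, Tm only increases with n, so the threshold is first crossed at n = 12.

n = 12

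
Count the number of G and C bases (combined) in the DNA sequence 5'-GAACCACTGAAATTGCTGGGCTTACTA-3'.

12

Base counts: C=6, G=6, T=7, A=8
G+C = 6 + 6 = 12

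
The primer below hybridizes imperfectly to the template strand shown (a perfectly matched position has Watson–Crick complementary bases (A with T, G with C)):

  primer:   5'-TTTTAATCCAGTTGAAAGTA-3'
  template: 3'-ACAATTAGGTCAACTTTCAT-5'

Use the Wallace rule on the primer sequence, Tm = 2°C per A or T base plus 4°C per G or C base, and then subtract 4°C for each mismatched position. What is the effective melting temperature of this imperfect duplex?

Primer base counts: A=7, T=8, G=3, C=2 → A+T=15, G+C=5
Perfect-match Tm = 2(15) + 4(5) = 30 + 20 = 50°C
Mismatches (positions where the bases are not complementary): 1 (at position 2)
Effective Tm = 50 − 1×4 = 50 − 4 = 46°C

46°C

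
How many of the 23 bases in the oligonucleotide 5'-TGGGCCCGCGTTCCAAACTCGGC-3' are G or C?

16

Scanning the sequence gives T=4, C=9, G=7, A=3.
G+C = 7 + 9 = 16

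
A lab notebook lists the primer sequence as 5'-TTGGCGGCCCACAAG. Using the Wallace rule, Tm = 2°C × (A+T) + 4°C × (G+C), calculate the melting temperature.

50°C

A=3, G=5, C=5, T=2
AT pairs contribute 5, GC pairs contribute 10.
Tm = 2×5 + 4×10 = 50°C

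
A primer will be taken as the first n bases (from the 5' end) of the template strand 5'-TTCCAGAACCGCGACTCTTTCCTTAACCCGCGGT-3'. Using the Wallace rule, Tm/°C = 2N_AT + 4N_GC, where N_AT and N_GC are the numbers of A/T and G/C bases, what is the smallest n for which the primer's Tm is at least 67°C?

n = 22

First 21 bases: TTCCAGAACCGCGACTCTTTC → Tm = 64°C (< 67°C)
First 22 bases: TTCCAGAACCGCGACTCTTTCC → Tm = 68°C (≥ 67°C)
Each additional base adds 2°C (A/T) or 4°C (G/C), so Tm is non-decreasing in n; n = 22 is the first length to reach 67°C.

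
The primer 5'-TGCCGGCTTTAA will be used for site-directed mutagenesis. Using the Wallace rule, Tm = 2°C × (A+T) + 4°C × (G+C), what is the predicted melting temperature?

36°C

Base counts: C=3, A=2, G=3, T=4
AT pairs contribute 6, GC pairs contribute 6.
Tm = 2×6 + 4×6 = 36°C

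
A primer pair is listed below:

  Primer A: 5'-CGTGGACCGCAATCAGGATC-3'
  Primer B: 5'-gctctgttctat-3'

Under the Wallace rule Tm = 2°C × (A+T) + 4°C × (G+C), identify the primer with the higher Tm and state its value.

Primer A: A+T=8, G+C=12 → Tm = 2(8)+4(12) = 64°C
Primer B: A+T=7, G+C=5 → Tm = 2(7)+4(5) = 34°C
64°C vs 34°C → primer A is higher.

Primer A, 64°C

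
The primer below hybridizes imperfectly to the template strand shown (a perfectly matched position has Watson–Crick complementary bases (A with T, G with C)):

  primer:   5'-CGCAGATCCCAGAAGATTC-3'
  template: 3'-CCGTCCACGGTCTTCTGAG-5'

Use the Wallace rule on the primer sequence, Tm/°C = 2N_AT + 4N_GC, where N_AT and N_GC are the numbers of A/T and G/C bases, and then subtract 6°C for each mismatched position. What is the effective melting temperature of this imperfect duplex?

Primer base counts: A=6, T=3, G=4, C=6 → A+T=9, G+C=10
Perfect-match Tm = 2(9) + 4(10) = 18 + 40 = 58°C
Mismatches (positions where the bases are not complementary): 4 (at positions 1, 6, 8, 17)
Effective Tm = 58 − 4×6 = 58 − 24 = 34°C

34°C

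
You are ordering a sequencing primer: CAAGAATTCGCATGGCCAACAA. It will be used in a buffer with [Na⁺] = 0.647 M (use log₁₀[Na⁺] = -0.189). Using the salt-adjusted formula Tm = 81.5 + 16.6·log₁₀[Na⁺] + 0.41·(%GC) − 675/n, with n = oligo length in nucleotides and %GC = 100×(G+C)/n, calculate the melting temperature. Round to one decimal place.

Length n = 22. Counting bases: C=6, T=3, A=9, G=4
G+C = 10, so %GC = 10/22 × 100 = 45.455%
Salt term: 16.6 × (-0.189) = -3.137
GC term: 0.41 × 45.455 = 18.637; length term: −675/22 = −30.682
Tm = 81.5 + (-3.137) + 18.637 − 30.682 = 66.318 → 66.3°C

66.3°C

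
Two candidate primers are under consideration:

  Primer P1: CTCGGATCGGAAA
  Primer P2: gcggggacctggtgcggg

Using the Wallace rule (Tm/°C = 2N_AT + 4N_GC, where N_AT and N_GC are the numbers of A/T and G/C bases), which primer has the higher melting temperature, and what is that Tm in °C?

Primer P1: A+T=6, G+C=7 → Tm = 2(6)+4(7) = 40°C
Primer P2: A+T=3, G+C=15 → Tm = 2(3)+4(15) = 66°C
40°C vs 66°C → primer P2 is higher.

Primer P2, 66°C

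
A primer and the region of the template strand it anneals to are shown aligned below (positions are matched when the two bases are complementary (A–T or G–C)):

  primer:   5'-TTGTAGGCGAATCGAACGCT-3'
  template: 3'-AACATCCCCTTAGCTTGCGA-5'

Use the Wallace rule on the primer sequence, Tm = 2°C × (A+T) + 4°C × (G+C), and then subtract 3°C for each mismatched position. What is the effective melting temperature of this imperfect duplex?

57°C

Primer base counts: A=5, T=5, G=6, C=4 → A+T=10, G+C=10
Perfect-match Tm = 2(10) + 4(10) = 20 + 40 = 60°C
Mismatches (positions where the bases are not complementary): 1 (at position 8)
Effective Tm = 60 − 1×3 = 60 − 3 = 57°C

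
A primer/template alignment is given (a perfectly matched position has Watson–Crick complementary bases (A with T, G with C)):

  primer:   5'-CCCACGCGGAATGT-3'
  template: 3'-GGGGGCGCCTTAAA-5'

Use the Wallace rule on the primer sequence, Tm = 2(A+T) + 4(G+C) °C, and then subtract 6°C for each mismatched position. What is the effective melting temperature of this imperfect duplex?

34°C

Primer base counts: A=3, T=2, G=4, C=5 → A+T=5, G+C=9
Perfect-match Tm = 2(5) + 4(9) = 10 + 36 = 46°C
Mismatches (positions where the bases are not complementary): 2 (at positions 4, 13)
Effective Tm = 46 − 2×6 = 46 − 12 = 34°C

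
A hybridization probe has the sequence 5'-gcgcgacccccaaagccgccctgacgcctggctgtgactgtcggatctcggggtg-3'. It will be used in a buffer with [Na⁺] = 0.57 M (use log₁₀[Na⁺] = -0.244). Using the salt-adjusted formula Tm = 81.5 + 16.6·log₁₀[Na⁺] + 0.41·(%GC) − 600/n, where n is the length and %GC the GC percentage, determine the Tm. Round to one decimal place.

95.6°C

Length n = 55. T=9, A=7, G=19, C=20
G+C = 39, so %GC = 39/55 × 100 = 70.909%
Salt term: 16.6 × (-0.244) = -4.05
GC term: 0.41 × 70.909 = 29.073; length term: −600/55 = −10.909
Tm = 81.5 + (-4.05) + 29.073 − 10.909 = 95.614 → 95.6°C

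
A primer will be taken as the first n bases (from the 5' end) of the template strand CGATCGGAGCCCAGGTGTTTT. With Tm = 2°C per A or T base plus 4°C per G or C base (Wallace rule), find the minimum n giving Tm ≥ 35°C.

n = 11

First 10 bases: CGATCGGAGC → Tm = 34°C (< 35°C)
First 11 bases: CGATCGGAGCC → Tm = 38°C (≥ 35°C)
Each additional base adds 2°C (A/T) or 4°C (G/C), so Tm is non-decreasing in n; n = 11 is the first length to reach 35°C.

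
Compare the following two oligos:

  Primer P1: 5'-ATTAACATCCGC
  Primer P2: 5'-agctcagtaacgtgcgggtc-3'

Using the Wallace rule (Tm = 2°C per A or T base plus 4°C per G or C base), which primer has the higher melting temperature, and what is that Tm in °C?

Primer P1: A+T=7, G+C=5 → Tm = 2(7)+4(5) = 34°C
Primer P2: A+T=8, G+C=12 → Tm = 2(8)+4(12) = 64°C
34°C vs 64°C → primer P2 is higher.

Primer P2, 64°C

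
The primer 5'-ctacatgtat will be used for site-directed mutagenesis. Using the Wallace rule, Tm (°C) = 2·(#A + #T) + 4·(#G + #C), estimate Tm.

Counting bases: G=1, T=4, A=3, C=2
AT pairs contribute 7, GC pairs contribute 3.
Tm = 4·3 + 2·7 = 12 + 14 = 26°C

26°C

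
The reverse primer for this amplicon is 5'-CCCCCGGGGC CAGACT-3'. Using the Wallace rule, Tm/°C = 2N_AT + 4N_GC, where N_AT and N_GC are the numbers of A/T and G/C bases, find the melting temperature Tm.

58°C

G=5, C=8, T=1, A=2
So N_AT = 3 and N_GC = 13.
Tm = 4·13 + 2·3 = 52 + 6 = 58°C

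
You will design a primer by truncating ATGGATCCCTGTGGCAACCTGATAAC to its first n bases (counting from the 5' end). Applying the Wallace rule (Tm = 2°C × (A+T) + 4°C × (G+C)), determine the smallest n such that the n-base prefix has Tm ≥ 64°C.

n = 21

First 20 bases: ATGGATCCCTGTGGCAACCT → Tm = 62°C (< 64°C)
First 21 bases: ATGGATCCCTGTGGCAACCTG → Tm = 66°C (≥ 64°C)
Since every base adds ≥2°C, Tm only increases with n, so the threshold is first crossed at n = 21.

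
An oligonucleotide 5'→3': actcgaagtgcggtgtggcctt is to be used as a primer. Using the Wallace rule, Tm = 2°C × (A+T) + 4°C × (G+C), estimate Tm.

Base counts: C=5, G=8, T=6, A=3
AT pairs contribute 9, GC pairs contribute 13.
Tm = 2(9) + 4(13) = 18 + 52 = 70°C

70°C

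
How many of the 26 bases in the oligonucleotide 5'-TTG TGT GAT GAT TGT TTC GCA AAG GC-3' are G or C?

Base counts: A=5, T=10, C=3, G=8
Total G or C: 8 + 3 = 11

11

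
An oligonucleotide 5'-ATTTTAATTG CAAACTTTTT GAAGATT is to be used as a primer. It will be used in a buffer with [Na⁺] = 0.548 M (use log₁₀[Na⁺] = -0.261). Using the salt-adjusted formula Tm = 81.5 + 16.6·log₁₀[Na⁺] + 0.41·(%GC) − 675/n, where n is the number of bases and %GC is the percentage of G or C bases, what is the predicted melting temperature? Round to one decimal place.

59.8°C

Length n = 27. Base counts: A=9, G=3, C=2, T=13
G+C = 5, so %GC = 5/27 × 100 = 18.519%
Salt term: 16.6 × (-0.261) = -4.333
GC term: 0.41 × 18.519 = 7.593; length term: −675/27 = −25
Tm = 81.5 + (-4.333) + 7.593 − 25 = 59.76 → 59.8°C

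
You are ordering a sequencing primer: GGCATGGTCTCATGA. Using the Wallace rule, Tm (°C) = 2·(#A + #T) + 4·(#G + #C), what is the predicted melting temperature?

46°C

Counting bases: A=3, G=5, C=3, T=4
So N_AT = 7 and N_GC = 8.
Tm = 2×7 + 4×8 = 46°C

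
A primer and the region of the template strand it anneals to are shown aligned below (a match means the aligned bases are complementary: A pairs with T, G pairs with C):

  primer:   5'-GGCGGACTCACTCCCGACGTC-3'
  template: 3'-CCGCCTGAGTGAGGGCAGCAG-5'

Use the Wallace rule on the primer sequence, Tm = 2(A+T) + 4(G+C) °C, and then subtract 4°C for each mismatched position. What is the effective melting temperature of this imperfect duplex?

68°C

Primer base counts: A=3, T=3, G=6, C=9 → A+T=6, G+C=15
Perfect-match Tm = 2(6) + 4(15) = 12 + 60 = 72°C
Mismatches (positions where the bases are not complementary): 1 (at position 17)
Effective Tm = 72 − 1×4 = 72 − 4 = 68°C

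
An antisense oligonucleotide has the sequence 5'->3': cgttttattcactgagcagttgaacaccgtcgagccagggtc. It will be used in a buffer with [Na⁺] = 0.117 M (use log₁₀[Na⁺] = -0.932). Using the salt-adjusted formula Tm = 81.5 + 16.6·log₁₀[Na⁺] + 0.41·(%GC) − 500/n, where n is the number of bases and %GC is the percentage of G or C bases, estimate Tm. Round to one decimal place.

75.6°C

Length n = 42. A=9, G=11, C=11, T=11
G+C = 22, so %GC = 22/42 × 100 = 52.381%
Salt term: 16.6 × (-0.932) = -15.471
GC term: 0.41 × 52.381 = 21.476; length term: −500/42 = −11.905
Tm = 81.5 + (-15.471) + 21.476 − 11.905 = 75.6 → 75.6°C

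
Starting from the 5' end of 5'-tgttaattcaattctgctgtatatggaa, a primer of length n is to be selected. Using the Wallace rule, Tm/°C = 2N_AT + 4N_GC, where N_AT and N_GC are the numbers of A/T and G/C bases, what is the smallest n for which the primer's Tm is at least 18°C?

n = 8

First 7 bases: TGTTAAT → Tm = 16°C (< 18°C)
First 8 bases: TGTTAATT → Tm = 18°C (≥ 18°C)
Since every base adds ≥2°C, Tm only increases with n, so the threshold is first crossed at n = 8.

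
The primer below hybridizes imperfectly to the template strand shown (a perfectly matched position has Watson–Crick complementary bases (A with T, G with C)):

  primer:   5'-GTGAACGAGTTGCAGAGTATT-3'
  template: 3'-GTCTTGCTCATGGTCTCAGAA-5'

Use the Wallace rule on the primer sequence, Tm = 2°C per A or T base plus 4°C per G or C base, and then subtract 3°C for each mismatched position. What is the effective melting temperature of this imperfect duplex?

Primer base counts: A=6, T=6, G=7, C=2 → A+T=12, G+C=9
Perfect-match Tm = 2(12) + 4(9) = 24 + 36 = 60°C
Mismatches (positions where the bases are not complementary): 5 (at positions 1, 2, 11, 12, 19)
Effective Tm = 60 − 5×3 = 60 − 15 = 45°C

45°C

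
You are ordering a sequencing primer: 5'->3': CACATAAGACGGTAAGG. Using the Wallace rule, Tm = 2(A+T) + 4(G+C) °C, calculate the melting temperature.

Counting bases: A=7, C=3, G=5, T=2
A+T = 9, G+C = 8
Tm = 4·8 + 2·9 = 32 + 18 = 50°C

50°C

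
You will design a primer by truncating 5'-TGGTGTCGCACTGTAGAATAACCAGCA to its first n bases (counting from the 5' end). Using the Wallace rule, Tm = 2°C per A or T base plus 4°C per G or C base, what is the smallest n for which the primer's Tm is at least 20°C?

n = 7

First 6 bases: TGGTGT → Tm = 18°C (< 20°C)
First 7 bases: TGGTGTC → Tm = 22°C (≥ 20°C)
Since every base adds ≥2°C, Tm only increases with n, so the threshold is first crossed at n = 7.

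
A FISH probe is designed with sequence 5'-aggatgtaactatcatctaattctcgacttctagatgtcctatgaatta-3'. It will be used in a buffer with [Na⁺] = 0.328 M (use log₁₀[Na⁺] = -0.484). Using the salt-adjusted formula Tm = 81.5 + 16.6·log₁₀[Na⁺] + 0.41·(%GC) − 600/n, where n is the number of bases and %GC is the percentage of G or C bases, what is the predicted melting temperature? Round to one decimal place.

74.6°C

Length n = 49. Counting bases: G=7, A=15, C=9, T=18
G+C = 16, so %GC = 16/49 × 100 = 32.653%
Salt term: 16.6 × (-0.484) = -8.034
GC term: 0.41 × 32.653 = 13.388; length term: −600/49 = −12.245
Tm = 81.5 + (-8.034) + 13.388 − 12.245 = 74.609 → 74.6°C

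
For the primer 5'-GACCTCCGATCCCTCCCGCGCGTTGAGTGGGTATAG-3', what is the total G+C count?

23

Base counts: T=8, G=11, C=12, A=5
G+C = 11 + 12 = 23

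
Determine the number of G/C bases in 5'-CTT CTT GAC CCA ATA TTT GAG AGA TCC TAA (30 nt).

A=9, G=4, C=7, T=10
G+C = 4 + 7 = 11

11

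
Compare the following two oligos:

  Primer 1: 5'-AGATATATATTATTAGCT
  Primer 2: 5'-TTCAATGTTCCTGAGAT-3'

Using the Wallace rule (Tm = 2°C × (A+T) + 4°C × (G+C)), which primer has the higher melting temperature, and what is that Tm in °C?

Primer 2, 46°C

Primer 1: A+T=15, G+C=3 → Tm = 2(15)+4(3) = 42°C
Primer 2: A+T=11, G+C=6 → Tm = 2(11)+4(6) = 46°C
42°C vs 46°C → primer 2 is higher.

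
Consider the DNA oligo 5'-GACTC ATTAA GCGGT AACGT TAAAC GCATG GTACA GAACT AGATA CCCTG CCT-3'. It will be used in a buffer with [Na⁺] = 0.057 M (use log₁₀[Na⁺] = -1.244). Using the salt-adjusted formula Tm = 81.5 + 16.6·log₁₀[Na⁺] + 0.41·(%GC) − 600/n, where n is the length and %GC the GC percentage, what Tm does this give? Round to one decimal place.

Length n = 53. Scanning the sequence gives G=11, A=17, T=12, C=13.
G+C = 24, so %GC = 24/53 × 100 = 45.283%
Salt term: 16.6 × (-1.244) = -20.65
GC term: 0.41 × 45.283 = 18.566; length term: −600/53 = −11.321
Tm = 81.5 + (-20.65) + 18.566 − 11.321 = 68.095 → 68.1°C

68.1°C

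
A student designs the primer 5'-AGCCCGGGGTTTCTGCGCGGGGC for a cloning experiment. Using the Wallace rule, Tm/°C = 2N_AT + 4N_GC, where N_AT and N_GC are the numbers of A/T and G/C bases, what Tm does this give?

Counting bases: T=4, G=11, C=7, A=1
AT pairs contribute 5, GC pairs contribute 18.
Tm = 4·18 + 2·5 = 72 + 10 = 82°C

82°C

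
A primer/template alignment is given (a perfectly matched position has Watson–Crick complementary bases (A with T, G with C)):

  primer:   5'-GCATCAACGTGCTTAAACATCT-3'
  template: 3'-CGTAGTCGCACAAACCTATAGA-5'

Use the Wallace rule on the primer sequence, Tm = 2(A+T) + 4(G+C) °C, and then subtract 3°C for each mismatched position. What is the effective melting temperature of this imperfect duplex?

47°C

Primer base counts: A=7, T=6, G=3, C=6 → A+T=13, G+C=9
Perfect-match Tm = 2(13) + 4(9) = 26 + 36 = 62°C
Mismatches (positions where the bases are not complementary): 5 (at positions 7, 12, 15, 16, 18)
Effective Tm = 62 − 5×3 = 62 − 15 = 47°C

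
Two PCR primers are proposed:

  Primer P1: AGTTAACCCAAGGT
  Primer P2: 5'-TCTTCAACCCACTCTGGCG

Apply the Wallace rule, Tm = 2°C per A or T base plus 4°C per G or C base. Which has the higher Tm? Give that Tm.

Primer P2, 60°C

Primer P1: A+T=8, G+C=6 → Tm = 2(8)+4(6) = 40°C
Primer P2: A+T=8, G+C=11 → Tm = 2(8)+4(11) = 60°C
40°C vs 60°C → primer P2 is higher.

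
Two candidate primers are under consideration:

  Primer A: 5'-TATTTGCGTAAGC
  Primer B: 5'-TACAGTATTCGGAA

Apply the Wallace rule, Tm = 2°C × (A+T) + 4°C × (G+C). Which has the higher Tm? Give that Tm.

Primer B, 38°C

Primer A: A+T=8, G+C=5 → Tm = 2(8)+4(5) = 36°C
Primer B: A+T=9, G+C=5 → Tm = 2(9)+4(5) = 38°C
36°C vs 38°C → primer B is higher.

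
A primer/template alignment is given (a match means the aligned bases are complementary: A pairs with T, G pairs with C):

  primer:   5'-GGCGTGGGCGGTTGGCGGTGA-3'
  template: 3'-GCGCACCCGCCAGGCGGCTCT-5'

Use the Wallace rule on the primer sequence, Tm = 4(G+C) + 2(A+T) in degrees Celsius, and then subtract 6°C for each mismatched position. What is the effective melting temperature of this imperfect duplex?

Primer base counts: A=1, T=4, G=13, C=3 → A+T=5, G+C=16
Perfect-match Tm = 2(5) + 4(16) = 10 + 64 = 74°C
Mismatches (positions where the bases are not complementary): 5 (at positions 1, 13, 14, 17, 19)
Effective Tm = 74 − 5×6 = 74 − 30 = 44°C

44°C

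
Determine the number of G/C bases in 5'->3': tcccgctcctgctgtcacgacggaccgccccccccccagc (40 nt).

Scanning the sequence gives C=23, A=4, T=5, G=8.
G+C = 8 + 23 = 31

31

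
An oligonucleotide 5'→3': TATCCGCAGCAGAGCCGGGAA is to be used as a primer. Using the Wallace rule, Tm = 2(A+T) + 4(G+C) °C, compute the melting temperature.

68°C

C=6, T=2, G=7, A=6
A+T = 8, G+C = 13
Tm = 2×8 + 4×13 = 68°C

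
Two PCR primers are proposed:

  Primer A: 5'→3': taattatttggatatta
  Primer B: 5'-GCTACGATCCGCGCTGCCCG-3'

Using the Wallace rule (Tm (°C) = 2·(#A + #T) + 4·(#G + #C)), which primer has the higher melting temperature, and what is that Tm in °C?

Primer A: A+T=15, G+C=2 → Tm = 2(15)+4(2) = 38°C
Primer B: A+T=5, G+C=15 → Tm = 2(5)+4(15) = 70°C
38°C vs 70°C → primer B is higher.

Primer B, 70°C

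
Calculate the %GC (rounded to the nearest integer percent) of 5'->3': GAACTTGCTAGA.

42%

Scanning the sequence gives A=4, T=3, C=2, G=3.
G+C = 3 + 2 = 5 out of 12 bases
%GC = 5/12 × 100 = 41.67% ≈ 42%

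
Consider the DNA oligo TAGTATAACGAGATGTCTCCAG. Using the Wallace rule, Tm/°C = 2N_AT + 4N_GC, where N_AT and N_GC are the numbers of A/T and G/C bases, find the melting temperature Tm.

62°C

Counting bases: A=7, C=4, G=5, T=6
So N_AT = 13 and N_GC = 9.
Tm = 4·9 + 2·13 = 36 + 26 = 62°C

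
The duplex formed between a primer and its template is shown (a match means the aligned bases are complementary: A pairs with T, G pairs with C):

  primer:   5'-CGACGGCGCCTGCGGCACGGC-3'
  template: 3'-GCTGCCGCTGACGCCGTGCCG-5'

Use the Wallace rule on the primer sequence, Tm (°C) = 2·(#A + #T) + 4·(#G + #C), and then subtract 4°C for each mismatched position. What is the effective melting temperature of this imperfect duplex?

Primer base counts: A=2, T=1, G=9, C=9 → A+T=3, G+C=18
Perfect-match Tm = 2(3) + 4(18) = 6 + 72 = 78°C
Mismatches (positions where the bases are not complementary): 1 (at position 9)
Effective Tm = 78 − 1×4 = 78 − 4 = 74°C

74°C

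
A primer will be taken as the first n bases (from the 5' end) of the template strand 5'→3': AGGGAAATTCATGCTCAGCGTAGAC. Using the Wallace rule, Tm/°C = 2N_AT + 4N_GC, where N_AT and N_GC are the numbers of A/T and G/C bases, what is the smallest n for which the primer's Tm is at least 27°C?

n = 10

First 9 bases: AGGGAAATT → Tm = 24°C (< 27°C)
First 10 bases: AGGGAAATTC → Tm = 28°C (≥ 27°C)
Each additional base adds 2°C (A/T) or 4°C (G/C), so Tm is non-decreasing in n; n = 10 is the first length to reach 27°C.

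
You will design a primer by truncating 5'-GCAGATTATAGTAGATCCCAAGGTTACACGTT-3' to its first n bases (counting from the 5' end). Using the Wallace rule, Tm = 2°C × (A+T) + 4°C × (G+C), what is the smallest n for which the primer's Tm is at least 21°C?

n = 8

First 7 bases: GCAGATT → Tm = 20°C (< 21°C)
First 8 bases: GCAGATTA → Tm = 22°C (≥ 21°C)
Each additional base adds 2°C (A/T) or 4°C (G/C), so Tm is non-decreasing in n; n = 8 is the first length to reach 21°C.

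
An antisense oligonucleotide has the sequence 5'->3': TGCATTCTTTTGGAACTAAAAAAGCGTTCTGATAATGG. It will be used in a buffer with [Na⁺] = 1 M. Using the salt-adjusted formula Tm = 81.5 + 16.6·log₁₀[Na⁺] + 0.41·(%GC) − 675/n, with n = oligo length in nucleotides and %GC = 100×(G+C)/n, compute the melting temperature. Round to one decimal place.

77.8°C

Length n = 38. Scanning the sequence gives C=5, A=12, G=8, T=13.
G+C = 13, so %GC = 13/38 × 100 = 34.211%
Salt term: 16.6 × (0) = 0
GC term: 0.41 × 34.211 = 14.027; length term: −675/38 = −17.763
Tm = 81.5 + (0) + 14.027 − 17.763 = 77.764 → 77.8°C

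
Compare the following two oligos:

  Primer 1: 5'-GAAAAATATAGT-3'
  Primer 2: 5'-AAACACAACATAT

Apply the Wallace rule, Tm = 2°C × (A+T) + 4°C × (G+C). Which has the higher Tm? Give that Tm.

Primer 2, 32°C

Primer 1: A+T=10, G+C=2 → Tm = 2(10)+4(2) = 28°C
Primer 2: A+T=10, G+C=3 → Tm = 2(10)+4(3) = 32°C
28°C vs 32°C → primer 2 is higher.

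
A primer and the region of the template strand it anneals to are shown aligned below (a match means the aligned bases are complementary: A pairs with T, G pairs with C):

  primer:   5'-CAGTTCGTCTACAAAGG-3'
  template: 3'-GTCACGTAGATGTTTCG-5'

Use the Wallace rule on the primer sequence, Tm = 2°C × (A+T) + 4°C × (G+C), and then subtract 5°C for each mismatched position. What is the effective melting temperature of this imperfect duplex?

35°C

Primer base counts: A=5, T=4, G=4, C=4 → A+T=9, G+C=8
Perfect-match Tm = 2(9) + 4(8) = 18 + 32 = 50°C
Mismatches (positions where the bases are not complementary): 3 (at positions 5, 7, 17)
Effective Tm = 50 − 3×5 = 50 − 15 = 35°C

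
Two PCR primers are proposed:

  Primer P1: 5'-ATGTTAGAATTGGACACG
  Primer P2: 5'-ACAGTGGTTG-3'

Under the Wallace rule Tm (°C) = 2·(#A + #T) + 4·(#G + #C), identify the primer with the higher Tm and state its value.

Primer P1, 50°C

Primer P1: A+T=11, G+C=7 → Tm = 2(11)+4(7) = 50°C
Primer P2: A+T=5, G+C=5 → Tm = 2(5)+4(5) = 30°C
50°C vs 30°C → primer P1 is higher.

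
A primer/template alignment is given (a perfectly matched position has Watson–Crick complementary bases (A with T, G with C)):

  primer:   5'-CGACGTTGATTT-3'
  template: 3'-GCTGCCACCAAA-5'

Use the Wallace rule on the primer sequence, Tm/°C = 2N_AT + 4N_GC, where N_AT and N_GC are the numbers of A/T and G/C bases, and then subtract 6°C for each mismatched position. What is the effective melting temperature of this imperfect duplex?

Primer base counts: A=2, T=5, G=3, C=2 → A+T=7, G+C=5
Perfect-match Tm = 2(7) + 4(5) = 14 + 20 = 34°C
Mismatches (positions where the bases are not complementary): 2 (at positions 6, 9)
Effective Tm = 34 − 2×6 = 34 − 12 = 22°C

22°C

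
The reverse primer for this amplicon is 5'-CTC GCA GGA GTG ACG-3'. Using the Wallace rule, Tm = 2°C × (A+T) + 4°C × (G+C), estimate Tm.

50°C

Counting bases: C=4, T=2, G=6, A=3
AT pairs contribute 5, GC pairs contribute 10.
Tm = 2×5 + 4×10 = 50°C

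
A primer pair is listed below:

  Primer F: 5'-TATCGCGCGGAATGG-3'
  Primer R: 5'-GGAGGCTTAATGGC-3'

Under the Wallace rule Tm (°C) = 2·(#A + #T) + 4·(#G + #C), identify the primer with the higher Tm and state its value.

Primer F, 48°C

Primer F: A+T=6, G+C=9 → Tm = 2(6)+4(9) = 48°C
Primer R: A+T=6, G+C=8 → Tm = 2(6)+4(8) = 44°C
48°C vs 44°C → primer F is higher.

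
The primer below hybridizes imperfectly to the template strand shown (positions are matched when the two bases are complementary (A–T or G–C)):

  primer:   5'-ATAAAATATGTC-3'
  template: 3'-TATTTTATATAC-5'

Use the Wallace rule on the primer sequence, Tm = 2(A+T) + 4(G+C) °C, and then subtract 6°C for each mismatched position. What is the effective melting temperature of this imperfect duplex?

Primer base counts: A=6, T=4, G=1, C=1 → A+T=10, G+C=2
Perfect-match Tm = 2(10) + 4(2) = 20 + 8 = 28°C
Mismatches (positions where the bases are not complementary): 2 (at positions 10, 12)
Effective Tm = 28 − 2×6 = 28 − 12 = 16°C

16°C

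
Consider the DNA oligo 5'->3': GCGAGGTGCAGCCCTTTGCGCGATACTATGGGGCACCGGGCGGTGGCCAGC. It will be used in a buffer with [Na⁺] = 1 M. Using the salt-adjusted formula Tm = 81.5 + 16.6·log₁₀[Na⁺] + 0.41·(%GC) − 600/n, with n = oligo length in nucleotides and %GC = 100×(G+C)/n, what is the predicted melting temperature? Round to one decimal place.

Length n = 51. T=8, A=7, G=21, C=15
G+C = 36, so %GC = 36/51 × 100 = 70.588%
Salt term: 16.6 × (0) = 0
GC term: 0.41 × 70.588 = 28.941; length term: −600/51 = −11.765
Tm = 81.5 + (0) + 28.941 − 11.765 = 98.676 → 98.7°C

98.7°C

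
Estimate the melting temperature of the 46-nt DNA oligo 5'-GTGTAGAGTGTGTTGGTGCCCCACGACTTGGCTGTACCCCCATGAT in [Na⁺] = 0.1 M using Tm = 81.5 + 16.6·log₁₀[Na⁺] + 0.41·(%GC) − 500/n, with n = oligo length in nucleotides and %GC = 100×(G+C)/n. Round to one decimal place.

77.2°C

Length n = 46. G=14, T=13, A=7, C=12
G+C = 26, so %GC = 26/46 × 100 = 56.522%
Salt term: 16.6 × (-1) = -16.6
GC term: 0.41 × 56.522 = 23.174; length term: −500/46 = −10.87
Tm = 81.5 + (-16.6) + 23.174 − 10.87 = 77.204 → 77.2°C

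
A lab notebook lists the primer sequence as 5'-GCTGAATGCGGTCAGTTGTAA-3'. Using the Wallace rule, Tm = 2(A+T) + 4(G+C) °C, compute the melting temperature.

A=5, C=3, T=6, G=7
So N_AT = 11 and N_GC = 10.
Tm = 2(11) + 4(10) = 22 + 40 = 62°C

62°C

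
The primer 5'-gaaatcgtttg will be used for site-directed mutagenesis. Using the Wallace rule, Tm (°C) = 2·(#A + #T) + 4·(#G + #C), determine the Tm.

30°C

Scanning the sequence gives T=4, G=3, A=3, C=1.
A+T = 7, G+C = 4
Tm = 4·4 + 2·7 = 16 + 14 = 30°C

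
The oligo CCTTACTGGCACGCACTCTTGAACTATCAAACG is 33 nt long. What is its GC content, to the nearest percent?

Counting bases: G=5, T=8, C=11, A=9
G+C = 5 + 11 = 16 out of 33 bases
%GC = 16/33 × 100 = 48.48% ≈ 48%

48%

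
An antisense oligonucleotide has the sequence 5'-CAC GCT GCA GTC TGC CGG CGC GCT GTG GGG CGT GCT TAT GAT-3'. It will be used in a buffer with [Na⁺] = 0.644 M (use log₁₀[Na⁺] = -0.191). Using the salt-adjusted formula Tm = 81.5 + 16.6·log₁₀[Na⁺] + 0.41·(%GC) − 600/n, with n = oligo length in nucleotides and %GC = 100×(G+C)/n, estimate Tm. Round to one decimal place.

91.4°C

Length n = 42. A=4, C=12, G=16, T=10
G+C = 28, so %GC = 28/42 × 100 = 66.667%
Salt term: 16.6 × (-0.191) = -3.171
GC term: 0.41 × 66.667 = 27.333; length term: −600/42 = −14.286
Tm = 81.5 + (-3.171) + 27.333 − 14.286 = 91.376 → 91.4°C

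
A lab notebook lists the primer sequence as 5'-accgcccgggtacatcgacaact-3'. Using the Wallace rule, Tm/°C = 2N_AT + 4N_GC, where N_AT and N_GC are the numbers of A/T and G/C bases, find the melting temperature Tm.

Scanning the sequence gives A=6, G=5, C=9, T=3.
AT pairs contribute 9, GC pairs contribute 14.
Tm = 2(9) + 4(14) = 18 + 56 = 74°C

74°C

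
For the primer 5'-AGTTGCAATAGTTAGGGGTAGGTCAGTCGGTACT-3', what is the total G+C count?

Base counts: A=8, C=4, G=12, T=10
Total G or C: 12 + 4 = 16

16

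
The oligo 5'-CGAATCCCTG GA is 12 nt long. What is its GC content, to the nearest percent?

58%

A=3, G=3, T=2, C=4
G+C = 3 + 4 = 7 out of 12 bases
%GC = 7/12 × 100 = 58.33% ≈ 58%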